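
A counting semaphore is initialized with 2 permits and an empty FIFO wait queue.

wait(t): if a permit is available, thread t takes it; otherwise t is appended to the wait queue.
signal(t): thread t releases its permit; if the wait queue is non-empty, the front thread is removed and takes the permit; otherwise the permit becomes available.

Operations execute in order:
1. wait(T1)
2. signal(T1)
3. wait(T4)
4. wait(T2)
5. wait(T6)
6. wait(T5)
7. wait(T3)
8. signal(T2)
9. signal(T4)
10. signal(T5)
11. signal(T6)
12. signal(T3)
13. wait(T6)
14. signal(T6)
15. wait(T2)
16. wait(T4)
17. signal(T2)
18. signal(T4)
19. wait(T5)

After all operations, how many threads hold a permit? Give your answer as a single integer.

Answer: 1

Derivation:
Step 1: wait(T1) -> count=1 queue=[] holders={T1}
Step 2: signal(T1) -> count=2 queue=[] holders={none}
Step 3: wait(T4) -> count=1 queue=[] holders={T4}
Step 4: wait(T2) -> count=0 queue=[] holders={T2,T4}
Step 5: wait(T6) -> count=0 queue=[T6] holders={T2,T4}
Step 6: wait(T5) -> count=0 queue=[T6,T5] holders={T2,T4}
Step 7: wait(T3) -> count=0 queue=[T6,T5,T3] holders={T2,T4}
Step 8: signal(T2) -> count=0 queue=[T5,T3] holders={T4,T6}
Step 9: signal(T4) -> count=0 queue=[T3] holders={T5,T6}
Step 10: signal(T5) -> count=0 queue=[] holders={T3,T6}
Step 11: signal(T6) -> count=1 queue=[] holders={T3}
Step 12: signal(T3) -> count=2 queue=[] holders={none}
Step 13: wait(T6) -> count=1 queue=[] holders={T6}
Step 14: signal(T6) -> count=2 queue=[] holders={none}
Step 15: wait(T2) -> count=1 queue=[] holders={T2}
Step 16: wait(T4) -> count=0 queue=[] holders={T2,T4}
Step 17: signal(T2) -> count=1 queue=[] holders={T4}
Step 18: signal(T4) -> count=2 queue=[] holders={none}
Step 19: wait(T5) -> count=1 queue=[] holders={T5}
Final holders: {T5} -> 1 thread(s)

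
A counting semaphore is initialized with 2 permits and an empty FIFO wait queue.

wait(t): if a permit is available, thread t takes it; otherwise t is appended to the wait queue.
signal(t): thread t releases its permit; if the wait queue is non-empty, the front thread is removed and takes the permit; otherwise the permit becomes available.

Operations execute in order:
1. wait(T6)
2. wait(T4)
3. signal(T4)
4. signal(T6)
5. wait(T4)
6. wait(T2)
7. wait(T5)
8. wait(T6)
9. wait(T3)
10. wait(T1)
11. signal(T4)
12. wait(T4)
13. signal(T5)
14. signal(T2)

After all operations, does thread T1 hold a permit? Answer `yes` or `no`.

Step 1: wait(T6) -> count=1 queue=[] holders={T6}
Step 2: wait(T4) -> count=0 queue=[] holders={T4,T6}
Step 3: signal(T4) -> count=1 queue=[] holders={T6}
Step 4: signal(T6) -> count=2 queue=[] holders={none}
Step 5: wait(T4) -> count=1 queue=[] holders={T4}
Step 6: wait(T2) -> count=0 queue=[] holders={T2,T4}
Step 7: wait(T5) -> count=0 queue=[T5] holders={T2,T4}
Step 8: wait(T6) -> count=0 queue=[T5,T6] holders={T2,T4}
Step 9: wait(T3) -> count=0 queue=[T5,T6,T3] holders={T2,T4}
Step 10: wait(T1) -> count=0 queue=[T5,T6,T3,T1] holders={T2,T4}
Step 11: signal(T4) -> count=0 queue=[T6,T3,T1] holders={T2,T5}
Step 12: wait(T4) -> count=0 queue=[T6,T3,T1,T4] holders={T2,T5}
Step 13: signal(T5) -> count=0 queue=[T3,T1,T4] holders={T2,T6}
Step 14: signal(T2) -> count=0 queue=[T1,T4] holders={T3,T6}
Final holders: {T3,T6} -> T1 not in holders

Answer: no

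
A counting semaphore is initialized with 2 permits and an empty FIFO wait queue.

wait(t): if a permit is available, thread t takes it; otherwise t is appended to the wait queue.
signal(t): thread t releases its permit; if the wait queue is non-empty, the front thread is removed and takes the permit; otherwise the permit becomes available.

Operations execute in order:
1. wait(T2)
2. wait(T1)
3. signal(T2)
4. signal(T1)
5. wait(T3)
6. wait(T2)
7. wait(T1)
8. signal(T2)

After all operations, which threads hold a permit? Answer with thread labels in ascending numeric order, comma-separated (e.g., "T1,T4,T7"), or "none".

Step 1: wait(T2) -> count=1 queue=[] holders={T2}
Step 2: wait(T1) -> count=0 queue=[] holders={T1,T2}
Step 3: signal(T2) -> count=1 queue=[] holders={T1}
Step 4: signal(T1) -> count=2 queue=[] holders={none}
Step 5: wait(T3) -> count=1 queue=[] holders={T3}
Step 6: wait(T2) -> count=0 queue=[] holders={T2,T3}
Step 7: wait(T1) -> count=0 queue=[T1] holders={T2,T3}
Step 8: signal(T2) -> count=0 queue=[] holders={T1,T3}
Final holders: T1,T3

Answer: T1,T3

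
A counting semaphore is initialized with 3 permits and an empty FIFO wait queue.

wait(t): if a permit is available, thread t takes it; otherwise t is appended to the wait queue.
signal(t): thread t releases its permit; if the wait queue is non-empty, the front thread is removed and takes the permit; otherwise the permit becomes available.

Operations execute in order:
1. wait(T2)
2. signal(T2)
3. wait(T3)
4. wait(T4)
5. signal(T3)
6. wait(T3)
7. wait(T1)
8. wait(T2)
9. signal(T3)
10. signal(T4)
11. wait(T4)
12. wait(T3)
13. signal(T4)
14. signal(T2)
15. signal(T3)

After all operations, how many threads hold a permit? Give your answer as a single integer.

Step 1: wait(T2) -> count=2 queue=[] holders={T2}
Step 2: signal(T2) -> count=3 queue=[] holders={none}
Step 3: wait(T3) -> count=2 queue=[] holders={T3}
Step 4: wait(T4) -> count=1 queue=[] holders={T3,T4}
Step 5: signal(T3) -> count=2 queue=[] holders={T4}
Step 6: wait(T3) -> count=1 queue=[] holders={T3,T4}
Step 7: wait(T1) -> count=0 queue=[] holders={T1,T3,T4}
Step 8: wait(T2) -> count=0 queue=[T2] holders={T1,T3,T4}
Step 9: signal(T3) -> count=0 queue=[] holders={T1,T2,T4}
Step 10: signal(T4) -> count=1 queue=[] holders={T1,T2}
Step 11: wait(T4) -> count=0 queue=[] holders={T1,T2,T4}
Step 12: wait(T3) -> count=0 queue=[T3] holders={T1,T2,T4}
Step 13: signal(T4) -> count=0 queue=[] holders={T1,T2,T3}
Step 14: signal(T2) -> count=1 queue=[] holders={T1,T3}
Step 15: signal(T3) -> count=2 queue=[] holders={T1}
Final holders: {T1} -> 1 thread(s)

Answer: 1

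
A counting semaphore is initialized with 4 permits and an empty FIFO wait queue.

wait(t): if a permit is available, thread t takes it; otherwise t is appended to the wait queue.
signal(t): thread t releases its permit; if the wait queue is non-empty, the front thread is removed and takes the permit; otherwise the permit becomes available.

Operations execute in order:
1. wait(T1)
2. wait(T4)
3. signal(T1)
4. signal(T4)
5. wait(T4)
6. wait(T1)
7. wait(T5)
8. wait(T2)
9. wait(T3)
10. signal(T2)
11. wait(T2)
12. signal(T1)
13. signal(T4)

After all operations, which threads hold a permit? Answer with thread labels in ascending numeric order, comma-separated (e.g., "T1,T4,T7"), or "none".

Answer: T2,T3,T5

Derivation:
Step 1: wait(T1) -> count=3 queue=[] holders={T1}
Step 2: wait(T4) -> count=2 queue=[] holders={T1,T4}
Step 3: signal(T1) -> count=3 queue=[] holders={T4}
Step 4: signal(T4) -> count=4 queue=[] holders={none}
Step 5: wait(T4) -> count=3 queue=[] holders={T4}
Step 6: wait(T1) -> count=2 queue=[] holders={T1,T4}
Step 7: wait(T5) -> count=1 queue=[] holders={T1,T4,T5}
Step 8: wait(T2) -> count=0 queue=[] holders={T1,T2,T4,T5}
Step 9: wait(T3) -> count=0 queue=[T3] holders={T1,T2,T4,T5}
Step 10: signal(T2) -> count=0 queue=[] holders={T1,T3,T4,T5}
Step 11: wait(T2) -> count=0 queue=[T2] holders={T1,T3,T4,T5}
Step 12: signal(T1) -> count=0 queue=[] holders={T2,T3,T4,T5}
Step 13: signal(T4) -> count=1 queue=[] holders={T2,T3,T5}
Final holders: T2,T3,T5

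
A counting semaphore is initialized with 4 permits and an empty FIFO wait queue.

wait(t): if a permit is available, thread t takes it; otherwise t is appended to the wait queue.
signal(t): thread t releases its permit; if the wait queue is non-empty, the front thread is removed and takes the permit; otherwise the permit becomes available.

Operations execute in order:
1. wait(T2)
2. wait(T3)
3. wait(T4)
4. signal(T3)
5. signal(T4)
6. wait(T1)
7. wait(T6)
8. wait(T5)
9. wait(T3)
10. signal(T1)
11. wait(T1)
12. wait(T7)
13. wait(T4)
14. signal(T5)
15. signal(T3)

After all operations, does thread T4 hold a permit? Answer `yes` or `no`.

Answer: no

Derivation:
Step 1: wait(T2) -> count=3 queue=[] holders={T2}
Step 2: wait(T3) -> count=2 queue=[] holders={T2,T3}
Step 3: wait(T4) -> count=1 queue=[] holders={T2,T3,T4}
Step 4: signal(T3) -> count=2 queue=[] holders={T2,T4}
Step 5: signal(T4) -> count=3 queue=[] holders={T2}
Step 6: wait(T1) -> count=2 queue=[] holders={T1,T2}
Step 7: wait(T6) -> count=1 queue=[] holders={T1,T2,T6}
Step 8: wait(T5) -> count=0 queue=[] holders={T1,T2,T5,T6}
Step 9: wait(T3) -> count=0 queue=[T3] holders={T1,T2,T5,T6}
Step 10: signal(T1) -> count=0 queue=[] holders={T2,T3,T5,T6}
Step 11: wait(T1) -> count=0 queue=[T1] holders={T2,T3,T5,T6}
Step 12: wait(T7) -> count=0 queue=[T1,T7] holders={T2,T3,T5,T6}
Step 13: wait(T4) -> count=0 queue=[T1,T7,T4] holders={T2,T3,T5,T6}
Step 14: signal(T5) -> count=0 queue=[T7,T4] holders={T1,T2,T3,T6}
Step 15: signal(T3) -> count=0 queue=[T4] holders={T1,T2,T6,T7}
Final holders: {T1,T2,T6,T7} -> T4 not in holders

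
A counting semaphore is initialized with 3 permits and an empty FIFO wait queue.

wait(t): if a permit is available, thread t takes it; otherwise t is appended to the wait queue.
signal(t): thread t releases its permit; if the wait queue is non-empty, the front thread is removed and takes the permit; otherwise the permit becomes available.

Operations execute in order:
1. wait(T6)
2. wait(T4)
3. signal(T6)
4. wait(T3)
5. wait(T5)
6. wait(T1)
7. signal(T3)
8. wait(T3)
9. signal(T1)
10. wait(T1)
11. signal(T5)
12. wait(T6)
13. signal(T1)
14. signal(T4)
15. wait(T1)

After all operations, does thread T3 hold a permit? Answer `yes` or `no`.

Step 1: wait(T6) -> count=2 queue=[] holders={T6}
Step 2: wait(T4) -> count=1 queue=[] holders={T4,T6}
Step 3: signal(T6) -> count=2 queue=[] holders={T4}
Step 4: wait(T3) -> count=1 queue=[] holders={T3,T4}
Step 5: wait(T5) -> count=0 queue=[] holders={T3,T4,T5}
Step 6: wait(T1) -> count=0 queue=[T1] holders={T3,T4,T5}
Step 7: signal(T3) -> count=0 queue=[] holders={T1,T4,T5}
Step 8: wait(T3) -> count=0 queue=[T3] holders={T1,T4,T5}
Step 9: signal(T1) -> count=0 queue=[] holders={T3,T4,T5}
Step 10: wait(T1) -> count=0 queue=[T1] holders={T3,T4,T5}
Step 11: signal(T5) -> count=0 queue=[] holders={T1,T3,T4}
Step 12: wait(T6) -> count=0 queue=[T6] holders={T1,T3,T4}
Step 13: signal(T1) -> count=0 queue=[] holders={T3,T4,T6}
Step 14: signal(T4) -> count=1 queue=[] holders={T3,T6}
Step 15: wait(T1) -> count=0 queue=[] holders={T1,T3,T6}
Final holders: {T1,T3,T6} -> T3 in holders

Answer: yes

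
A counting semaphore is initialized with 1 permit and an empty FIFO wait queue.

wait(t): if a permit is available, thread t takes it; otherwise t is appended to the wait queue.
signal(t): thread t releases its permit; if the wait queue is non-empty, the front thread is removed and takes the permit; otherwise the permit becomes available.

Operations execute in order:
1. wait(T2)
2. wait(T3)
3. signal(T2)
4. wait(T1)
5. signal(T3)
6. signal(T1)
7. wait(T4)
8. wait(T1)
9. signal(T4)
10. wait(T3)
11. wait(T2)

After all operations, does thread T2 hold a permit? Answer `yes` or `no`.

Step 1: wait(T2) -> count=0 queue=[] holders={T2}
Step 2: wait(T3) -> count=0 queue=[T3] holders={T2}
Step 3: signal(T2) -> count=0 queue=[] holders={T3}
Step 4: wait(T1) -> count=0 queue=[T1] holders={T3}
Step 5: signal(T3) -> count=0 queue=[] holders={T1}
Step 6: signal(T1) -> count=1 queue=[] holders={none}
Step 7: wait(T4) -> count=0 queue=[] holders={T4}
Step 8: wait(T1) -> count=0 queue=[T1] holders={T4}
Step 9: signal(T4) -> count=0 queue=[] holders={T1}
Step 10: wait(T3) -> count=0 queue=[T3] holders={T1}
Step 11: wait(T2) -> count=0 queue=[T3,T2] holders={T1}
Final holders: {T1} -> T2 not in holders

Answer: no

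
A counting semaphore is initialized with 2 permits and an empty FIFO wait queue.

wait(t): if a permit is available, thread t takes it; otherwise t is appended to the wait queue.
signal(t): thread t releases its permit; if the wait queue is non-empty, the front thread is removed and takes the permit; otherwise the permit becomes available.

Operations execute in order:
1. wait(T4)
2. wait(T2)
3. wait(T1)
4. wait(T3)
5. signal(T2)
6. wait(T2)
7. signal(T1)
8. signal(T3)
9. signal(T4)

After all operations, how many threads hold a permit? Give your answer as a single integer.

Step 1: wait(T4) -> count=1 queue=[] holders={T4}
Step 2: wait(T2) -> count=0 queue=[] holders={T2,T4}
Step 3: wait(T1) -> count=0 queue=[T1] holders={T2,T4}
Step 4: wait(T3) -> count=0 queue=[T1,T3] holders={T2,T4}
Step 5: signal(T2) -> count=0 queue=[T3] holders={T1,T4}
Step 6: wait(T2) -> count=0 queue=[T3,T2] holders={T1,T4}
Step 7: signal(T1) -> count=0 queue=[T2] holders={T3,T4}
Step 8: signal(T3) -> count=0 queue=[] holders={T2,T4}
Step 9: signal(T4) -> count=1 queue=[] holders={T2}
Final holders: {T2} -> 1 thread(s)

Answer: 1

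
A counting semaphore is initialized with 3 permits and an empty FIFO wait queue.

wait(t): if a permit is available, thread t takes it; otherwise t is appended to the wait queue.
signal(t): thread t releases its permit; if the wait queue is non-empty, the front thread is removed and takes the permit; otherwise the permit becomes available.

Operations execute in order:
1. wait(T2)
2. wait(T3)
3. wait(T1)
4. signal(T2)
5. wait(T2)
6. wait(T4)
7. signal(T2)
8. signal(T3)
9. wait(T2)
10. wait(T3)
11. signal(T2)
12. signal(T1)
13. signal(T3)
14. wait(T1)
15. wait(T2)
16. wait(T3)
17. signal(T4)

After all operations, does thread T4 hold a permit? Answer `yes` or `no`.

Answer: no

Derivation:
Step 1: wait(T2) -> count=2 queue=[] holders={T2}
Step 2: wait(T3) -> count=1 queue=[] holders={T2,T3}
Step 3: wait(T1) -> count=0 queue=[] holders={T1,T2,T3}
Step 4: signal(T2) -> count=1 queue=[] holders={T1,T3}
Step 5: wait(T2) -> count=0 queue=[] holders={T1,T2,T3}
Step 6: wait(T4) -> count=0 queue=[T4] holders={T1,T2,T3}
Step 7: signal(T2) -> count=0 queue=[] holders={T1,T3,T4}
Step 8: signal(T3) -> count=1 queue=[] holders={T1,T4}
Step 9: wait(T2) -> count=0 queue=[] holders={T1,T2,T4}
Step 10: wait(T3) -> count=0 queue=[T3] holders={T1,T2,T4}
Step 11: signal(T2) -> count=0 queue=[] holders={T1,T3,T4}
Step 12: signal(T1) -> count=1 queue=[] holders={T3,T4}
Step 13: signal(T3) -> count=2 queue=[] holders={T4}
Step 14: wait(T1) -> count=1 queue=[] holders={T1,T4}
Step 15: wait(T2) -> count=0 queue=[] holders={T1,T2,T4}
Step 16: wait(T3) -> count=0 queue=[T3] holders={T1,T2,T4}
Step 17: signal(T4) -> count=0 queue=[] holders={T1,T2,T3}
Final holders: {T1,T2,T3} -> T4 not in holders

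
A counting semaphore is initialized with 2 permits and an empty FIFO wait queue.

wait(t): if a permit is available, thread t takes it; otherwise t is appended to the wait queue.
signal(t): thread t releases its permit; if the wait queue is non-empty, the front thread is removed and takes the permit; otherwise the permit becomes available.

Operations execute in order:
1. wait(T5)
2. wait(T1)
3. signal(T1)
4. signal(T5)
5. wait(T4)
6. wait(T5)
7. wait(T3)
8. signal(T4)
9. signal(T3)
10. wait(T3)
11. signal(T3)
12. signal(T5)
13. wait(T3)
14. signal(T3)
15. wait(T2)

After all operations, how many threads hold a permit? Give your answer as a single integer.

Step 1: wait(T5) -> count=1 queue=[] holders={T5}
Step 2: wait(T1) -> count=0 queue=[] holders={T1,T5}
Step 3: signal(T1) -> count=1 queue=[] holders={T5}
Step 4: signal(T5) -> count=2 queue=[] holders={none}
Step 5: wait(T4) -> count=1 queue=[] holders={T4}
Step 6: wait(T5) -> count=0 queue=[] holders={T4,T5}
Step 7: wait(T3) -> count=0 queue=[T3] holders={T4,T5}
Step 8: signal(T4) -> count=0 queue=[] holders={T3,T5}
Step 9: signal(T3) -> count=1 queue=[] holders={T5}
Step 10: wait(T3) -> count=0 queue=[] holders={T3,T5}
Step 11: signal(T3) -> count=1 queue=[] holders={T5}
Step 12: signal(T5) -> count=2 queue=[] holders={none}
Step 13: wait(T3) -> count=1 queue=[] holders={T3}
Step 14: signal(T3) -> count=2 queue=[] holders={none}
Step 15: wait(T2) -> count=1 queue=[] holders={T2}
Final holders: {T2} -> 1 thread(s)

Answer: 1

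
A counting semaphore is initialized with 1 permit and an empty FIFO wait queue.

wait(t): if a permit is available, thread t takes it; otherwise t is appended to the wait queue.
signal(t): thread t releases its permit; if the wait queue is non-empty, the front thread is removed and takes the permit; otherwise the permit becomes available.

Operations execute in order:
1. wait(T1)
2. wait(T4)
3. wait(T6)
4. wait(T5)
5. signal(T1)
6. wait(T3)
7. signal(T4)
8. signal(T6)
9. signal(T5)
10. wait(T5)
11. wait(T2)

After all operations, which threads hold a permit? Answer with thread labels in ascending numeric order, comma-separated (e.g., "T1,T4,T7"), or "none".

Step 1: wait(T1) -> count=0 queue=[] holders={T1}
Step 2: wait(T4) -> count=0 queue=[T4] holders={T1}
Step 3: wait(T6) -> count=0 queue=[T4,T6] holders={T1}
Step 4: wait(T5) -> count=0 queue=[T4,T6,T5] holders={T1}
Step 5: signal(T1) -> count=0 queue=[T6,T5] holders={T4}
Step 6: wait(T3) -> count=0 queue=[T6,T5,T3] holders={T4}
Step 7: signal(T4) -> count=0 queue=[T5,T3] holders={T6}
Step 8: signal(T6) -> count=0 queue=[T3] holders={T5}
Step 9: signal(T5) -> count=0 queue=[] holders={T3}
Step 10: wait(T5) -> count=0 queue=[T5] holders={T3}
Step 11: wait(T2) -> count=0 queue=[T5,T2] holders={T3}
Final holders: T3

Answer: T3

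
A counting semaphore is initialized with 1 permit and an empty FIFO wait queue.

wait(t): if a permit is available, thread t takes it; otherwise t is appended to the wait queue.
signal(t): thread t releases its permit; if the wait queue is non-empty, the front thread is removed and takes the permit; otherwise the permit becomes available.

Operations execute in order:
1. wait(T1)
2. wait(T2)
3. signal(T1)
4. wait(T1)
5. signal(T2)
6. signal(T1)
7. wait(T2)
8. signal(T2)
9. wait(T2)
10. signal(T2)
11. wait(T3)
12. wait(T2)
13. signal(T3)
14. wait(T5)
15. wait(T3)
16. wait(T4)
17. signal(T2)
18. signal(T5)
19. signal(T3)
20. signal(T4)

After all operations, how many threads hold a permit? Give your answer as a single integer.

Step 1: wait(T1) -> count=0 queue=[] holders={T1}
Step 2: wait(T2) -> count=0 queue=[T2] holders={T1}
Step 3: signal(T1) -> count=0 queue=[] holders={T2}
Step 4: wait(T1) -> count=0 queue=[T1] holders={T2}
Step 5: signal(T2) -> count=0 queue=[] holders={T1}
Step 6: signal(T1) -> count=1 queue=[] holders={none}
Step 7: wait(T2) -> count=0 queue=[] holders={T2}
Step 8: signal(T2) -> count=1 queue=[] holders={none}
Step 9: wait(T2) -> count=0 queue=[] holders={T2}
Step 10: signal(T2) -> count=1 queue=[] holders={none}
Step 11: wait(T3) -> count=0 queue=[] holders={T3}
Step 12: wait(T2) -> count=0 queue=[T2] holders={T3}
Step 13: signal(T3) -> count=0 queue=[] holders={T2}
Step 14: wait(T5) -> count=0 queue=[T5] holders={T2}
Step 15: wait(T3) -> count=0 queue=[T5,T3] holders={T2}
Step 16: wait(T4) -> count=0 queue=[T5,T3,T4] holders={T2}
Step 17: signal(T2) -> count=0 queue=[T3,T4] holders={T5}
Step 18: signal(T5) -> count=0 queue=[T4] holders={T3}
Step 19: signal(T3) -> count=0 queue=[] holders={T4}
Step 20: signal(T4) -> count=1 queue=[] holders={none}
Final holders: {none} -> 0 thread(s)

Answer: 0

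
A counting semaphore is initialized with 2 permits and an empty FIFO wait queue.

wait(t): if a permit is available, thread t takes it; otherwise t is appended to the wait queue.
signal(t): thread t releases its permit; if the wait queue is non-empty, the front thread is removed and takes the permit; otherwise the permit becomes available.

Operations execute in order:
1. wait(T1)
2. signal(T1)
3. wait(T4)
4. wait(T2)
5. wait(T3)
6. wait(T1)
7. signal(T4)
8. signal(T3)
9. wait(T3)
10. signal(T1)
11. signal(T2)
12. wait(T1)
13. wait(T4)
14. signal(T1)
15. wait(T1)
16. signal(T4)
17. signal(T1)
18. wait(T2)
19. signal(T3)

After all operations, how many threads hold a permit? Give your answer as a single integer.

Step 1: wait(T1) -> count=1 queue=[] holders={T1}
Step 2: signal(T1) -> count=2 queue=[] holders={none}
Step 3: wait(T4) -> count=1 queue=[] holders={T4}
Step 4: wait(T2) -> count=0 queue=[] holders={T2,T4}
Step 5: wait(T3) -> count=0 queue=[T3] holders={T2,T4}
Step 6: wait(T1) -> count=0 queue=[T3,T1] holders={T2,T4}
Step 7: signal(T4) -> count=0 queue=[T1] holders={T2,T3}
Step 8: signal(T3) -> count=0 queue=[] holders={T1,T2}
Step 9: wait(T3) -> count=0 queue=[T3] holders={T1,T2}
Step 10: signal(T1) -> count=0 queue=[] holders={T2,T3}
Step 11: signal(T2) -> count=1 queue=[] holders={T3}
Step 12: wait(T1) -> count=0 queue=[] holders={T1,T3}
Step 13: wait(T4) -> count=0 queue=[T4] holders={T1,T3}
Step 14: signal(T1) -> count=0 queue=[] holders={T3,T4}
Step 15: wait(T1) -> count=0 queue=[T1] holders={T3,T4}
Step 16: signal(T4) -> count=0 queue=[] holders={T1,T3}
Step 17: signal(T1) -> count=1 queue=[] holders={T3}
Step 18: wait(T2) -> count=0 queue=[] holders={T2,T3}
Step 19: signal(T3) -> count=1 queue=[] holders={T2}
Final holders: {T2} -> 1 thread(s)

Answer: 1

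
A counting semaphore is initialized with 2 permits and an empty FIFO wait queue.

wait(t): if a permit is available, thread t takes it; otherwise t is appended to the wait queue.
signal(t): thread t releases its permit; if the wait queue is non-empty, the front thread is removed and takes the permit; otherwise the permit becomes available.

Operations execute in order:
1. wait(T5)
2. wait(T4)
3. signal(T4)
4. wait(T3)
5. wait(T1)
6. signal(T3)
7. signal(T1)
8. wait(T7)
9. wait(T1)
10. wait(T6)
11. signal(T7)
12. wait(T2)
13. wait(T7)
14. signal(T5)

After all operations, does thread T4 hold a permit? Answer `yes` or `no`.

Answer: no

Derivation:
Step 1: wait(T5) -> count=1 queue=[] holders={T5}
Step 2: wait(T4) -> count=0 queue=[] holders={T4,T5}
Step 3: signal(T4) -> count=1 queue=[] holders={T5}
Step 4: wait(T3) -> count=0 queue=[] holders={T3,T5}
Step 5: wait(T1) -> count=0 queue=[T1] holders={T3,T5}
Step 6: signal(T3) -> count=0 queue=[] holders={T1,T5}
Step 7: signal(T1) -> count=1 queue=[] holders={T5}
Step 8: wait(T7) -> count=0 queue=[] holders={T5,T7}
Step 9: wait(T1) -> count=0 queue=[T1] holders={T5,T7}
Step 10: wait(T6) -> count=0 queue=[T1,T6] holders={T5,T7}
Step 11: signal(T7) -> count=0 queue=[T6] holders={T1,T5}
Step 12: wait(T2) -> count=0 queue=[T6,T2] holders={T1,T5}
Step 13: wait(T7) -> count=0 queue=[T6,T2,T7] holders={T1,T5}
Step 14: signal(T5) -> count=0 queue=[T2,T7] holders={T1,T6}
Final holders: {T1,T6} -> T4 not in holders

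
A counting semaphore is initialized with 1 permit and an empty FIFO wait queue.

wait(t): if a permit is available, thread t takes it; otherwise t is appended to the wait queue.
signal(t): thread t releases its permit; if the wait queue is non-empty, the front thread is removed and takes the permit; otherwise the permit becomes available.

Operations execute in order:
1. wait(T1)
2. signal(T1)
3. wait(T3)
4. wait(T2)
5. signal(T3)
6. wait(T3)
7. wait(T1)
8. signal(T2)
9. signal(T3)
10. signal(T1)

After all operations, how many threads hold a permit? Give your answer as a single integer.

Step 1: wait(T1) -> count=0 queue=[] holders={T1}
Step 2: signal(T1) -> count=1 queue=[] holders={none}
Step 3: wait(T3) -> count=0 queue=[] holders={T3}
Step 4: wait(T2) -> count=0 queue=[T2] holders={T3}
Step 5: signal(T3) -> count=0 queue=[] holders={T2}
Step 6: wait(T3) -> count=0 queue=[T3] holders={T2}
Step 7: wait(T1) -> count=0 queue=[T3,T1] holders={T2}
Step 8: signal(T2) -> count=0 queue=[T1] holders={T3}
Step 9: signal(T3) -> count=0 queue=[] holders={T1}
Step 10: signal(T1) -> count=1 queue=[] holders={none}
Final holders: {none} -> 0 thread(s)

Answer: 0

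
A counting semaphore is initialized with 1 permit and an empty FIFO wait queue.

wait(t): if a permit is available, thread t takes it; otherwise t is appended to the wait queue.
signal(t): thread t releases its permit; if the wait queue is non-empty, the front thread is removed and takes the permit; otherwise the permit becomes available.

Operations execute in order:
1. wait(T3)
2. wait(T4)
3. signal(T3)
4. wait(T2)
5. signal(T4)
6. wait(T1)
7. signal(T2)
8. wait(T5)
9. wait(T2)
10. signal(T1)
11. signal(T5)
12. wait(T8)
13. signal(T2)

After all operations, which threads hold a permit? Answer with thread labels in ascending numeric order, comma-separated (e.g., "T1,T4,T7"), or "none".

Step 1: wait(T3) -> count=0 queue=[] holders={T3}
Step 2: wait(T4) -> count=0 queue=[T4] holders={T3}
Step 3: signal(T3) -> count=0 queue=[] holders={T4}
Step 4: wait(T2) -> count=0 queue=[T2] holders={T4}
Step 5: signal(T4) -> count=0 queue=[] holders={T2}
Step 6: wait(T1) -> count=0 queue=[T1] holders={T2}
Step 7: signal(T2) -> count=0 queue=[] holders={T1}
Step 8: wait(T5) -> count=0 queue=[T5] holders={T1}
Step 9: wait(T2) -> count=0 queue=[T5,T2] holders={T1}
Step 10: signal(T1) -> count=0 queue=[T2] holders={T5}
Step 11: signal(T5) -> count=0 queue=[] holders={T2}
Step 12: wait(T8) -> count=0 queue=[T8] holders={T2}
Step 13: signal(T2) -> count=0 queue=[] holders={T8}
Final holders: T8

Answer: T8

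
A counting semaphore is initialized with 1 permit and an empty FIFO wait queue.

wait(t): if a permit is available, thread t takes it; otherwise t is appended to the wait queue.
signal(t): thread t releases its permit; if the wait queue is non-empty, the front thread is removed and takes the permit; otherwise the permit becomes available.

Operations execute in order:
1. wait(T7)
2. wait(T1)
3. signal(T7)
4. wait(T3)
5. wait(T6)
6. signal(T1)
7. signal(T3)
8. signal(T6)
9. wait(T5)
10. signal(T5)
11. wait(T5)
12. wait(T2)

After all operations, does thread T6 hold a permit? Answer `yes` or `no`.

Step 1: wait(T7) -> count=0 queue=[] holders={T7}
Step 2: wait(T1) -> count=0 queue=[T1] holders={T7}
Step 3: signal(T7) -> count=0 queue=[] holders={T1}
Step 4: wait(T3) -> count=0 queue=[T3] holders={T1}
Step 5: wait(T6) -> count=0 queue=[T3,T6] holders={T1}
Step 6: signal(T1) -> count=0 queue=[T6] holders={T3}
Step 7: signal(T3) -> count=0 queue=[] holders={T6}
Step 8: signal(T6) -> count=1 queue=[] holders={none}
Step 9: wait(T5) -> count=0 queue=[] holders={T5}
Step 10: signal(T5) -> count=1 queue=[] holders={none}
Step 11: wait(T5) -> count=0 queue=[] holders={T5}
Step 12: wait(T2) -> count=0 queue=[T2] holders={T5}
Final holders: {T5} -> T6 not in holders

Answer: no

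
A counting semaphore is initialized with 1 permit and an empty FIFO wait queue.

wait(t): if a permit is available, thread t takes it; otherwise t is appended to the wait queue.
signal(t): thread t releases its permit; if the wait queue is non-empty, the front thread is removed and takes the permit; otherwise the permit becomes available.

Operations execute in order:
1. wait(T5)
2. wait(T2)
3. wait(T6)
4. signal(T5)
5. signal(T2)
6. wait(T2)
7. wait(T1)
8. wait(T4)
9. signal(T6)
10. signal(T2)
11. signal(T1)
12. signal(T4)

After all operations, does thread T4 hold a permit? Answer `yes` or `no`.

Step 1: wait(T5) -> count=0 queue=[] holders={T5}
Step 2: wait(T2) -> count=0 queue=[T2] holders={T5}
Step 3: wait(T6) -> count=0 queue=[T2,T6] holders={T5}
Step 4: signal(T5) -> count=0 queue=[T6] holders={T2}
Step 5: signal(T2) -> count=0 queue=[] holders={T6}
Step 6: wait(T2) -> count=0 queue=[T2] holders={T6}
Step 7: wait(T1) -> count=0 queue=[T2,T1] holders={T6}
Step 8: wait(T4) -> count=0 queue=[T2,T1,T4] holders={T6}
Step 9: signal(T6) -> count=0 queue=[T1,T4] holders={T2}
Step 10: signal(T2) -> count=0 queue=[T4] holders={T1}
Step 11: signal(T1) -> count=0 queue=[] holders={T4}
Step 12: signal(T4) -> count=1 queue=[] holders={none}
Final holders: {none} -> T4 not in holders

Answer: no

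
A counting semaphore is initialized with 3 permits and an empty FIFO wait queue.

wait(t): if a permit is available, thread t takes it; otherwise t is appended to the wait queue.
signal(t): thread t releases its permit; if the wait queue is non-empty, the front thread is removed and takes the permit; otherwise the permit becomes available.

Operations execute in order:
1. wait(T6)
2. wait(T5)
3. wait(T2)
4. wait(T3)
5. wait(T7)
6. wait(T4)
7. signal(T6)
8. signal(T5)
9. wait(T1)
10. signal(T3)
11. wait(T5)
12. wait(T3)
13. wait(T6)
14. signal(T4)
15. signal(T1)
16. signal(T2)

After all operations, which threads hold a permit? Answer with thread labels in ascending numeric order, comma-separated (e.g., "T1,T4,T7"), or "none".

Step 1: wait(T6) -> count=2 queue=[] holders={T6}
Step 2: wait(T5) -> count=1 queue=[] holders={T5,T6}
Step 3: wait(T2) -> count=0 queue=[] holders={T2,T5,T6}
Step 4: wait(T3) -> count=0 queue=[T3] holders={T2,T5,T6}
Step 5: wait(T7) -> count=0 queue=[T3,T7] holders={T2,T5,T6}
Step 6: wait(T4) -> count=0 queue=[T3,T7,T4] holders={T2,T5,T6}
Step 7: signal(T6) -> count=0 queue=[T7,T4] holders={T2,T3,T5}
Step 8: signal(T5) -> count=0 queue=[T4] holders={T2,T3,T7}
Step 9: wait(T1) -> count=0 queue=[T4,T1] holders={T2,T3,T7}
Step 10: signal(T3) -> count=0 queue=[T1] holders={T2,T4,T7}
Step 11: wait(T5) -> count=0 queue=[T1,T5] holders={T2,T4,T7}
Step 12: wait(T3) -> count=0 queue=[T1,T5,T3] holders={T2,T4,T7}
Step 13: wait(T6) -> count=0 queue=[T1,T5,T3,T6] holders={T2,T4,T7}
Step 14: signal(T4) -> count=0 queue=[T5,T3,T6] holders={T1,T2,T7}
Step 15: signal(T1) -> count=0 queue=[T3,T6] holders={T2,T5,T7}
Step 16: signal(T2) -> count=0 queue=[T6] holders={T3,T5,T7}
Final holders: T3,T5,T7

Answer: T3,T5,T7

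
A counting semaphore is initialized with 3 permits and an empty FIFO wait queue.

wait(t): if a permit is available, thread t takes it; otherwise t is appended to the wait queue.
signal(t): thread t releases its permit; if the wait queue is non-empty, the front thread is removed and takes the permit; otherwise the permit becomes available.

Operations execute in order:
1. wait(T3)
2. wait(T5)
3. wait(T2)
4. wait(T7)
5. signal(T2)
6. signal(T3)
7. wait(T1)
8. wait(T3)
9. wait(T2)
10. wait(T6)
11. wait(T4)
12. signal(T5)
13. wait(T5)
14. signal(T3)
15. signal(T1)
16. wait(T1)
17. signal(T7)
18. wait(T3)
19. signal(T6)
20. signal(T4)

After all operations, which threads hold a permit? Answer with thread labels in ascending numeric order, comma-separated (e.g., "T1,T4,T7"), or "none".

Step 1: wait(T3) -> count=2 queue=[] holders={T3}
Step 2: wait(T5) -> count=1 queue=[] holders={T3,T5}
Step 3: wait(T2) -> count=0 queue=[] holders={T2,T3,T5}
Step 4: wait(T7) -> count=0 queue=[T7] holders={T2,T3,T5}
Step 5: signal(T2) -> count=0 queue=[] holders={T3,T5,T7}
Step 6: signal(T3) -> count=1 queue=[] holders={T5,T7}
Step 7: wait(T1) -> count=0 queue=[] holders={T1,T5,T7}
Step 8: wait(T3) -> count=0 queue=[T3] holders={T1,T5,T7}
Step 9: wait(T2) -> count=0 queue=[T3,T2] holders={T1,T5,T7}
Step 10: wait(T6) -> count=0 queue=[T3,T2,T6] holders={T1,T5,T7}
Step 11: wait(T4) -> count=0 queue=[T3,T2,T6,T4] holders={T1,T5,T7}
Step 12: signal(T5) -> count=0 queue=[T2,T6,T4] holders={T1,T3,T7}
Step 13: wait(T5) -> count=0 queue=[T2,T6,T4,T5] holders={T1,T3,T7}
Step 14: signal(T3) -> count=0 queue=[T6,T4,T5] holders={T1,T2,T7}
Step 15: signal(T1) -> count=0 queue=[T4,T5] holders={T2,T6,T7}
Step 16: wait(T1) -> count=0 queue=[T4,T5,T1] holders={T2,T6,T7}
Step 17: signal(T7) -> count=0 queue=[T5,T1] holders={T2,T4,T6}
Step 18: wait(T3) -> count=0 queue=[T5,T1,T3] holders={T2,T4,T6}
Step 19: signal(T6) -> count=0 queue=[T1,T3] holders={T2,T4,T5}
Step 20: signal(T4) -> count=0 queue=[T3] holders={T1,T2,T5}
Final holders: T1,T2,T5

Answer: T1,T2,T5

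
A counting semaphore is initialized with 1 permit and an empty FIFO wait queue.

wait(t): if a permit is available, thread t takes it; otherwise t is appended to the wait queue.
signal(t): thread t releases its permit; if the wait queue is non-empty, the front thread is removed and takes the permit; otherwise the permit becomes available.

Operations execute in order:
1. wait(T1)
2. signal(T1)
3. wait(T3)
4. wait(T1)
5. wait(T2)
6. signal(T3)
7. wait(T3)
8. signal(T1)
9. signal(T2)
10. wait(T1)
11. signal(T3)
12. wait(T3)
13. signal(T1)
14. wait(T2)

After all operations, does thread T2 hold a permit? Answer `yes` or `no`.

Answer: no

Derivation:
Step 1: wait(T1) -> count=0 queue=[] holders={T1}
Step 2: signal(T1) -> count=1 queue=[] holders={none}
Step 3: wait(T3) -> count=0 queue=[] holders={T3}
Step 4: wait(T1) -> count=0 queue=[T1] holders={T3}
Step 5: wait(T2) -> count=0 queue=[T1,T2] holders={T3}
Step 6: signal(T3) -> count=0 queue=[T2] holders={T1}
Step 7: wait(T3) -> count=0 queue=[T2,T3] holders={T1}
Step 8: signal(T1) -> count=0 queue=[T3] holders={T2}
Step 9: signal(T2) -> count=0 queue=[] holders={T3}
Step 10: wait(T1) -> count=0 queue=[T1] holders={T3}
Step 11: signal(T3) -> count=0 queue=[] holders={T1}
Step 12: wait(T3) -> count=0 queue=[T3] holders={T1}
Step 13: signal(T1) -> count=0 queue=[] holders={T3}
Step 14: wait(T2) -> count=0 queue=[T2] holders={T3}
Final holders: {T3} -> T2 not in holders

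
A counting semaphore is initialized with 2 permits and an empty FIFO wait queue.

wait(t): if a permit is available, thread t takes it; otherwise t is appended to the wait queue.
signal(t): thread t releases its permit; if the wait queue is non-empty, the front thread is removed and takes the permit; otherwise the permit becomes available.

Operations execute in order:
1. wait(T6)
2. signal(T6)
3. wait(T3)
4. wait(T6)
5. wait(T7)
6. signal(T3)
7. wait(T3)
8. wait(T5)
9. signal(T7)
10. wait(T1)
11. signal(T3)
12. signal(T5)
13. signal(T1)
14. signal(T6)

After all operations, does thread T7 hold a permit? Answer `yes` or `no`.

Step 1: wait(T6) -> count=1 queue=[] holders={T6}
Step 2: signal(T6) -> count=2 queue=[] holders={none}
Step 3: wait(T3) -> count=1 queue=[] holders={T3}
Step 4: wait(T6) -> count=0 queue=[] holders={T3,T6}
Step 5: wait(T7) -> count=0 queue=[T7] holders={T3,T6}
Step 6: signal(T3) -> count=0 queue=[] holders={T6,T7}
Step 7: wait(T3) -> count=0 queue=[T3] holders={T6,T7}
Step 8: wait(T5) -> count=0 queue=[T3,T5] holders={T6,T7}
Step 9: signal(T7) -> count=0 queue=[T5] holders={T3,T6}
Step 10: wait(T1) -> count=0 queue=[T5,T1] holders={T3,T6}
Step 11: signal(T3) -> count=0 queue=[T1] holders={T5,T6}
Step 12: signal(T5) -> count=0 queue=[] holders={T1,T6}
Step 13: signal(T1) -> count=1 queue=[] holders={T6}
Step 14: signal(T6) -> count=2 queue=[] holders={none}
Final holders: {none} -> T7 not in holders

Answer: no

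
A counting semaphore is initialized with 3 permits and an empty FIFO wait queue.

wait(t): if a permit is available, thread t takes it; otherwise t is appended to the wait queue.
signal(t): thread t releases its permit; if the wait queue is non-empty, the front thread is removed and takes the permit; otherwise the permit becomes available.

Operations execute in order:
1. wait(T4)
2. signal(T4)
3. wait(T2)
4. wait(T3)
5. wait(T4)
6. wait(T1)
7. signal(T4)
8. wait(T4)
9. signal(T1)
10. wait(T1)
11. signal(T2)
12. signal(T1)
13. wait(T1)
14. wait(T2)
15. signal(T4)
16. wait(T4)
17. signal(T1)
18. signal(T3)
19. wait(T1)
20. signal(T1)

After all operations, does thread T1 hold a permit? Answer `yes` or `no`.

Step 1: wait(T4) -> count=2 queue=[] holders={T4}
Step 2: signal(T4) -> count=3 queue=[] holders={none}
Step 3: wait(T2) -> count=2 queue=[] holders={T2}
Step 4: wait(T3) -> count=1 queue=[] holders={T2,T3}
Step 5: wait(T4) -> count=0 queue=[] holders={T2,T3,T4}
Step 6: wait(T1) -> count=0 queue=[T1] holders={T2,T3,T4}
Step 7: signal(T4) -> count=0 queue=[] holders={T1,T2,T3}
Step 8: wait(T4) -> count=0 queue=[T4] holders={T1,T2,T3}
Step 9: signal(T1) -> count=0 queue=[] holders={T2,T3,T4}
Step 10: wait(T1) -> count=0 queue=[T1] holders={T2,T3,T4}
Step 11: signal(T2) -> count=0 queue=[] holders={T1,T3,T4}
Step 12: signal(T1) -> count=1 queue=[] holders={T3,T4}
Step 13: wait(T1) -> count=0 queue=[] holders={T1,T3,T4}
Step 14: wait(T2) -> count=0 queue=[T2] holders={T1,T3,T4}
Step 15: signal(T4) -> count=0 queue=[] holders={T1,T2,T3}
Step 16: wait(T4) -> count=0 queue=[T4] holders={T1,T2,T3}
Step 17: signal(T1) -> count=0 queue=[] holders={T2,T3,T4}
Step 18: signal(T3) -> count=1 queue=[] holders={T2,T4}
Step 19: wait(T1) -> count=0 queue=[] holders={T1,T2,T4}
Step 20: signal(T1) -> count=1 queue=[] holders={T2,T4}
Final holders: {T2,T4} -> T1 not in holders

Answer: no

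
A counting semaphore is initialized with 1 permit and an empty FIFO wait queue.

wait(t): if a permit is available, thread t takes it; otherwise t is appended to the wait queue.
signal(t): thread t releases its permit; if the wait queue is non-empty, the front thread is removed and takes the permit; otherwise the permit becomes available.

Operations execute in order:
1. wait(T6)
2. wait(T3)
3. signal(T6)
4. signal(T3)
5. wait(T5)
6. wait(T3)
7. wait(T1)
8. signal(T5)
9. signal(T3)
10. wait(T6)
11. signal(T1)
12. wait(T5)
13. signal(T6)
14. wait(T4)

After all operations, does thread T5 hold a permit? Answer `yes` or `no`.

Step 1: wait(T6) -> count=0 queue=[] holders={T6}
Step 2: wait(T3) -> count=0 queue=[T3] holders={T6}
Step 3: signal(T6) -> count=0 queue=[] holders={T3}
Step 4: signal(T3) -> count=1 queue=[] holders={none}
Step 5: wait(T5) -> count=0 queue=[] holders={T5}
Step 6: wait(T3) -> count=0 queue=[T3] holders={T5}
Step 7: wait(T1) -> count=0 queue=[T3,T1] holders={T5}
Step 8: signal(T5) -> count=0 queue=[T1] holders={T3}
Step 9: signal(T3) -> count=0 queue=[] holders={T1}
Step 10: wait(T6) -> count=0 queue=[T6] holders={T1}
Step 11: signal(T1) -> count=0 queue=[] holders={T6}
Step 12: wait(T5) -> count=0 queue=[T5] holders={T6}
Step 13: signal(T6) -> count=0 queue=[] holders={T5}
Step 14: wait(T4) -> count=0 queue=[T4] holders={T5}
Final holders: {T5} -> T5 in holders

Answer: yes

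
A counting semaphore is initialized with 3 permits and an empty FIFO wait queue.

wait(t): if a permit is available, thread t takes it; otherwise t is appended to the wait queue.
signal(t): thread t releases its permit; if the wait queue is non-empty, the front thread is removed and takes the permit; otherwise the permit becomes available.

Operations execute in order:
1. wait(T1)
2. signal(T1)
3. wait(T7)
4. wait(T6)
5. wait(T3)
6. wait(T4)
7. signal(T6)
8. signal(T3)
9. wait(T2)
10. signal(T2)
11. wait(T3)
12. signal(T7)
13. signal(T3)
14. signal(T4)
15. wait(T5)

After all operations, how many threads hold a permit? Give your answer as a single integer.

Step 1: wait(T1) -> count=2 queue=[] holders={T1}
Step 2: signal(T1) -> count=3 queue=[] holders={none}
Step 3: wait(T7) -> count=2 queue=[] holders={T7}
Step 4: wait(T6) -> count=1 queue=[] holders={T6,T7}
Step 5: wait(T3) -> count=0 queue=[] holders={T3,T6,T7}
Step 6: wait(T4) -> count=0 queue=[T4] holders={T3,T6,T7}
Step 7: signal(T6) -> count=0 queue=[] holders={T3,T4,T7}
Step 8: signal(T3) -> count=1 queue=[] holders={T4,T7}
Step 9: wait(T2) -> count=0 queue=[] holders={T2,T4,T7}
Step 10: signal(T2) -> count=1 queue=[] holders={T4,T7}
Step 11: wait(T3) -> count=0 queue=[] holders={T3,T4,T7}
Step 12: signal(T7) -> count=1 queue=[] holders={T3,T4}
Step 13: signal(T3) -> count=2 queue=[] holders={T4}
Step 14: signal(T4) -> count=3 queue=[] holders={none}
Step 15: wait(T5) -> count=2 queue=[] holders={T5}
Final holders: {T5} -> 1 thread(s)

Answer: 1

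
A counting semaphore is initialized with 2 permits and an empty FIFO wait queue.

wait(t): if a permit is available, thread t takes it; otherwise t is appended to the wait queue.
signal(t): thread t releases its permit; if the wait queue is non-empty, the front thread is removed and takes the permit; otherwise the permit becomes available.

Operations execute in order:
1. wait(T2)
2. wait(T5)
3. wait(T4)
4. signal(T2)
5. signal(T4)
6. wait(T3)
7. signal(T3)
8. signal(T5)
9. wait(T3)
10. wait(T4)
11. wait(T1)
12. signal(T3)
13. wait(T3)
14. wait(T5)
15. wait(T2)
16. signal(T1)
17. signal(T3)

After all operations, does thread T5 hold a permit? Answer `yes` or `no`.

Answer: yes

Derivation:
Step 1: wait(T2) -> count=1 queue=[] holders={T2}
Step 2: wait(T5) -> count=0 queue=[] holders={T2,T5}
Step 3: wait(T4) -> count=0 queue=[T4] holders={T2,T5}
Step 4: signal(T2) -> count=0 queue=[] holders={T4,T5}
Step 5: signal(T4) -> count=1 queue=[] holders={T5}
Step 6: wait(T3) -> count=0 queue=[] holders={T3,T5}
Step 7: signal(T3) -> count=1 queue=[] holders={T5}
Step 8: signal(T5) -> count=2 queue=[] holders={none}
Step 9: wait(T3) -> count=1 queue=[] holders={T3}
Step 10: wait(T4) -> count=0 queue=[] holders={T3,T4}
Step 11: wait(T1) -> count=0 queue=[T1] holders={T3,T4}
Step 12: signal(T3) -> count=0 queue=[] holders={T1,T4}
Step 13: wait(T3) -> count=0 queue=[T3] holders={T1,T4}
Step 14: wait(T5) -> count=0 queue=[T3,T5] holders={T1,T4}
Step 15: wait(T2) -> count=0 queue=[T3,T5,T2] holders={T1,T4}
Step 16: signal(T1) -> count=0 queue=[T5,T2] holders={T3,T4}
Step 17: signal(T3) -> count=0 queue=[T2] holders={T4,T5}
Final holders: {T4,T5} -> T5 in holders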